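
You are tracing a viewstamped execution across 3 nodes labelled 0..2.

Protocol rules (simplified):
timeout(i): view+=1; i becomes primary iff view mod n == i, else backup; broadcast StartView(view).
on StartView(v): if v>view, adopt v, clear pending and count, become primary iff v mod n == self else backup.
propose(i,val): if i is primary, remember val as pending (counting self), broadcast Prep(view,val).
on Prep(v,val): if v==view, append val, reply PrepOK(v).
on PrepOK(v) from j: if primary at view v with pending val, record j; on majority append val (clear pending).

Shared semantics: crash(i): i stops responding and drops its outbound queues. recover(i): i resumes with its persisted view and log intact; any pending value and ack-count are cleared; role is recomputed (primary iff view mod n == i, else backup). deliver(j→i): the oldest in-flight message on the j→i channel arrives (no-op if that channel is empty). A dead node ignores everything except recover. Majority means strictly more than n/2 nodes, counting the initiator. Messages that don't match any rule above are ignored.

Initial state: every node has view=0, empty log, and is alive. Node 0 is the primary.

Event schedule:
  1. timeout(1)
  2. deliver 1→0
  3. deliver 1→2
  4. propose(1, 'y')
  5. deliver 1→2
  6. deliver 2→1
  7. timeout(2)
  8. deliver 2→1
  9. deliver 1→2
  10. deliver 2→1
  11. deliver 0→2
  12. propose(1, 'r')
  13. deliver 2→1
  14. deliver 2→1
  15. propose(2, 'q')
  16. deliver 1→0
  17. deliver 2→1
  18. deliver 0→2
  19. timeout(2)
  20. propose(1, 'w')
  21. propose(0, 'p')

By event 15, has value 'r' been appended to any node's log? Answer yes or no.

no

step 1 timeout(1): 1={prim,v=1,log=-}
step 2 deliver 1→0: 0={back,v=1,log=-}
step 3 deliver 1→2: 2={back,v=1,log=-}
step 4 propose(1,'y'): —
step 5 deliver 1→2: 2={back,v=1,log=y}
step 6 deliver 2→1: 1={prim,v=1,log=y}
step 7 timeout(2): 2={prim,v=2,log=y}
step 8 deliver 2→1: 1={back,v=2,log=y}
step 9 deliver 1→2: —
step 10 deliver 2→1: —
step 11 deliver 0→2: —
step 12 propose(1,'r'): —
step 13 deliver 2→1: —
step 14 deliver 2→1: —
step 15 propose(2,'q'): —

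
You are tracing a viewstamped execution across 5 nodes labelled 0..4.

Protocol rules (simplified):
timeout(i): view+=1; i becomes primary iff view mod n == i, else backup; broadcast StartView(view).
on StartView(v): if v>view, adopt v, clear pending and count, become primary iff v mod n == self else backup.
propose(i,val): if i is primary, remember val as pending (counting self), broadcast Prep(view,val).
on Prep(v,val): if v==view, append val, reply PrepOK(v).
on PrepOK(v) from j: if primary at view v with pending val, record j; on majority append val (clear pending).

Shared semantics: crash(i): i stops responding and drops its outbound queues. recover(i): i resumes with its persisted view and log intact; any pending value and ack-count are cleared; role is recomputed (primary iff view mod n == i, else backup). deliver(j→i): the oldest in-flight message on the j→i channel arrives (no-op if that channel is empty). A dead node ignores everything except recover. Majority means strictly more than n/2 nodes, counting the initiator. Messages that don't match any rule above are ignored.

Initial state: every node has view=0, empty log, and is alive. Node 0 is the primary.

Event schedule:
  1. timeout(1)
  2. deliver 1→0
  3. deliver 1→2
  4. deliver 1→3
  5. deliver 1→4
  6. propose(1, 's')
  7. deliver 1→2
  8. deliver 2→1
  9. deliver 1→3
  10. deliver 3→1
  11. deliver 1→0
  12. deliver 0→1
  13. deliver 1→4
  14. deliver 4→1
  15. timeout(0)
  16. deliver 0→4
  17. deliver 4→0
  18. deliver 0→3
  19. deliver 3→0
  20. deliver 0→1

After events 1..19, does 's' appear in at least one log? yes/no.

yes

[1] timeout(1) → N1(prim v1 [-])
[2] deliver 1→0 → N0(back v1 [-])
[3] deliver 1→2 → N2(back v1 [-])
[4] deliver 1→3 → N3(back v1 [-])
[5] deliver 1→4 → N4(back v1 [-])
[6] propose(1,'s') → ∅
[7] deliver 1→2 → N2(back v1 [s])
[8] deliver 2→1 → ∅
[9] deliver 1→3 → N3(back v1 [s])
[10] deliver 3→1 → N1(prim v1 [s])
[11] deliver 1→0 → N0(back v1 [s])
[12] deliver 0→1 → ∅
[13] deliver 1→4 → N4(back v1 [s])
[14] deliver 4→1 → ∅
[15] timeout(0) → N0(back v2 [s])
[16] deliver 0→4 → N4(back v2 [s])
[17] deliver 4→0 → ∅
[18] deliver 0→3 → N3(back v2 [s])
[19] deliver 3→0 → ∅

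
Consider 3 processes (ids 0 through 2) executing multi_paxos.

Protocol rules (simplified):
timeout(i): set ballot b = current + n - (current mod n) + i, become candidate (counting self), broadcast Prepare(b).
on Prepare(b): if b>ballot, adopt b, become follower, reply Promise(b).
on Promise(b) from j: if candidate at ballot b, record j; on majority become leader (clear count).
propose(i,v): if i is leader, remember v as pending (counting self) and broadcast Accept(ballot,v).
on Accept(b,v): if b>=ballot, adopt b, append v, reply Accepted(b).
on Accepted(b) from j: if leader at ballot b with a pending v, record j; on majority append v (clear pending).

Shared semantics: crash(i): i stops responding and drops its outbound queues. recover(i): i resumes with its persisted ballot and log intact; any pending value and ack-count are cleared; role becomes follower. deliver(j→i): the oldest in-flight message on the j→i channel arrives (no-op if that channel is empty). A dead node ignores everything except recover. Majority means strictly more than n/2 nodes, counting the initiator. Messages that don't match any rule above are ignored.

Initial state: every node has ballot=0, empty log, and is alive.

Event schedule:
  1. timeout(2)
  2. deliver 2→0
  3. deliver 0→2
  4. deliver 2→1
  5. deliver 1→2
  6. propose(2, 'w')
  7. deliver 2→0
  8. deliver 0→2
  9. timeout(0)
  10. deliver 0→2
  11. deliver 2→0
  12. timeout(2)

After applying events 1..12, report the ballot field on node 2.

step 1 timeout(2): 2={cand,b=5,log=-}
step 2 deliver 2→0: 0={foll,b=5,log=-}
step 3 deliver 0→2: 2={lead,b=5,log=-}
step 4 deliver 2→1: 1={foll,b=5,log=-}
step 5 deliver 1→2: —
step 6 propose(2,'w'): —
step 7 deliver 2→0: 0={foll,b=5,log=w}
step 8 deliver 0→2: 2={lead,b=5,log=w}
step 9 timeout(0): 0={cand,b=6,log=w}
step 10 deliver 0→2: 2={foll,b=6,log=w}
step 11 deliver 2→0: 0={lead,b=6,log=w}
step 12 timeout(2): 2={cand,b=11,log=w}

11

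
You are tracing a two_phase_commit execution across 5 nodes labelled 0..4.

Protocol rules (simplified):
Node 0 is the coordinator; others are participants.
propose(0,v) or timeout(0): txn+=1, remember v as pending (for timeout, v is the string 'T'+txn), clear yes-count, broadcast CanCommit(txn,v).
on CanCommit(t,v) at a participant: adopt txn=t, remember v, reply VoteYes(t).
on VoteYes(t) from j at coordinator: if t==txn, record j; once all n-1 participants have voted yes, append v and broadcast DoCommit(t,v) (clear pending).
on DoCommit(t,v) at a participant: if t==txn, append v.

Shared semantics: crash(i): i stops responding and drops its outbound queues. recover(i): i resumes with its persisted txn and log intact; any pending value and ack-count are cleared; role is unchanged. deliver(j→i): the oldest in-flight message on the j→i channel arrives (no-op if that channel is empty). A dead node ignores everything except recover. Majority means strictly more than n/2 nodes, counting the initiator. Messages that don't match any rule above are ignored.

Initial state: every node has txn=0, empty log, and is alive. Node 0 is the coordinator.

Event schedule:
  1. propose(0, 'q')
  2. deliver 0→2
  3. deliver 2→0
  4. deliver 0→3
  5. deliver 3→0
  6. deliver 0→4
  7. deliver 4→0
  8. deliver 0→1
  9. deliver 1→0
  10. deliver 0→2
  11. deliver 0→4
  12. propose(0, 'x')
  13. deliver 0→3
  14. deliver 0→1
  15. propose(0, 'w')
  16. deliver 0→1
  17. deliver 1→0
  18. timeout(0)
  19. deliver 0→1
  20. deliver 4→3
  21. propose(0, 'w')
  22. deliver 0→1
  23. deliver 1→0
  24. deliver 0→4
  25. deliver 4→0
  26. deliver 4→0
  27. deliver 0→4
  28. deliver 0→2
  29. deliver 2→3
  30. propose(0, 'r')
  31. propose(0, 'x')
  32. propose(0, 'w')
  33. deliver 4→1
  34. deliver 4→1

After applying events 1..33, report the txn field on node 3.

1

after 1 — propose(0,'q'): n0:coor/t1/[-]
after 2 — deliver 0→2: n2:part/t1/[-]
after 3 — deliver 2→0: ·
after 4 — deliver 0→3: n3:part/t1/[-]
after 5 — deliver 3→0: ·
after 6 — deliver 0→4: n4:part/t1/[-]
after 7 — deliver 4→0: ·
after 8 — deliver 0→1: n1:part/t1/[-]
after 9 — deliver 1→0: n0:coor/t1/[q]
after 10 — deliver 0→2: n2:part/t1/[q]
after 11 — deliver 0→4: n4:part/t1/[q]
after 12 — propose(0,'x'): n0:coor/t2/[q]
after 13 — deliver 0→3: n3:part/t1/[q]
after 14 — deliver 0→1: n1:part/t1/[q]
after 15 — propose(0,'w'): n0:coor/t3/[q]
after 16 — deliver 0→1: n1:part/t2/[q]
after 17 — deliver 1→0: ·
after 18 — timeout(0): n0:coor/t4/[q]
after 19 — deliver 0→1: n1:part/t3/[q]
after 20 — deliver 4→3: ·
after 21 — propose(0,'w'): n0:coor/t5/[q]
after 22 — deliver 0→1: n1:part/t4/[q]
after 23 — deliver 1→0: ·
after 24 — deliver 0→4: n4:part/t2/[q]
after 25 — deliver 4→0: ·
after 26 — deliver 4→0: ·
after 27 — deliver 0→4: n4:part/t3/[q]
after 28 — deliver 0→2: n2:part/t2/[q]
after 29 — deliver 2→3: ·
after 30 — propose(0,'r'): n0:coor/t6/[q]
after 31 — propose(0,'x'): n0:coor/t7/[q]
after 32 — propose(0,'w'): n0:coor/t8/[q]
after 33 — deliver 4→1: ·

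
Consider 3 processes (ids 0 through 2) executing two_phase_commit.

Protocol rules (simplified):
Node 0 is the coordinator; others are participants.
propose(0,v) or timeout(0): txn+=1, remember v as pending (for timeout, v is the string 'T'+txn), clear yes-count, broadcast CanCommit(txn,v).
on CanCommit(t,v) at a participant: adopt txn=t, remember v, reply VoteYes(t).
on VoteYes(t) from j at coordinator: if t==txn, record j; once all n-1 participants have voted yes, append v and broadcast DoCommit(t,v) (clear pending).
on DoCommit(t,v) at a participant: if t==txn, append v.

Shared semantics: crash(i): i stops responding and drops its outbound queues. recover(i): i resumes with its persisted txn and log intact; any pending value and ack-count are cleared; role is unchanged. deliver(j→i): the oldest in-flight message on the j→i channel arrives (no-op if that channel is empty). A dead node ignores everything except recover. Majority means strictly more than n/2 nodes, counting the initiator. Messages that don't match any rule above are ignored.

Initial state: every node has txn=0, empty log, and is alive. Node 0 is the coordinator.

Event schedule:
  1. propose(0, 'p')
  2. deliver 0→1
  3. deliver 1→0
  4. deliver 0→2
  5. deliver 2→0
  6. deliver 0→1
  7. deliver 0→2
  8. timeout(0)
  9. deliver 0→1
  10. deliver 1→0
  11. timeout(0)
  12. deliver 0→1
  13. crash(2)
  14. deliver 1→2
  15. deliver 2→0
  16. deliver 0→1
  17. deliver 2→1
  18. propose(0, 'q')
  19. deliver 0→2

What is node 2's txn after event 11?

1. propose(0,'p'):  <0:coor t1 ->
2. deliver 0→1:  <1:part t1 ->
3. deliver 1→0:  nop
4. deliver 0→2:  <2:part t1 ->
5. deliver 2→0:  <0:coor t1 p>
6. deliver 0→1:  <1:part t1 p>
7. deliver 0→2:  <2:part t1 p>
8. timeout(0):  <0:coor t2 p>
9. deliver 0→1:  <1:part t2 p>
10. deliver 1→0:  nop
11. timeout(0):  <0:coor t3 p>

1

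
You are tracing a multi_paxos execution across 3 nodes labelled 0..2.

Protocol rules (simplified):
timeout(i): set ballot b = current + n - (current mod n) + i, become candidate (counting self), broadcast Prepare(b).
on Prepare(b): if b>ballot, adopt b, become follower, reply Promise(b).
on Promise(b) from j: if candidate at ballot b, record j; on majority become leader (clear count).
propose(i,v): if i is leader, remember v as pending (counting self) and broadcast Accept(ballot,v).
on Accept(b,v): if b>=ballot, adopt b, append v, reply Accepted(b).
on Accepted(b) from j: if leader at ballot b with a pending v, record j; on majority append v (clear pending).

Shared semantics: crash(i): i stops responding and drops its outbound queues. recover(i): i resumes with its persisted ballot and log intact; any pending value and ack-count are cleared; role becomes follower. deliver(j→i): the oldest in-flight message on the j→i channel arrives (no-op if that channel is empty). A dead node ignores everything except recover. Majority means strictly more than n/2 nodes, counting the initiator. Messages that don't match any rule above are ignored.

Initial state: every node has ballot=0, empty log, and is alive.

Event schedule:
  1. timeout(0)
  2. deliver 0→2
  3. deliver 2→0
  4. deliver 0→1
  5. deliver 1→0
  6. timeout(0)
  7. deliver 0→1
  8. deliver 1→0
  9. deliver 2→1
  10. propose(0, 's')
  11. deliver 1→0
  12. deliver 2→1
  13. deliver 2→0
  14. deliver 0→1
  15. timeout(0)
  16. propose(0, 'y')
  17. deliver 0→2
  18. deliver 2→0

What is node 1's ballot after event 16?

[1] timeout(0) → N0(cand b3 [-])
[2] deliver 0→2 → N2(foll b3 [-])
[3] deliver 2→0 → N0(lead b3 [-])
[4] deliver 0→1 → N1(foll b3 [-])
[5] deliver 1→0 → ∅
[6] timeout(0) → N0(cand b6 [-])
[7] deliver 0→1 → N1(foll b6 [-])
[8] deliver 1→0 → N0(lead b6 [-])
[9] deliver 2→1 → ∅
[10] propose(0,'s') → ∅
[11] deliver 1→0 → ∅
[12] deliver 2→1 → ∅
[13] deliver 2→0 → ∅
[14] deliver 0→1 → N1(foll b6 [s])
[15] timeout(0) → N0(cand b9 [-])
[16] propose(0,'y') → ∅

6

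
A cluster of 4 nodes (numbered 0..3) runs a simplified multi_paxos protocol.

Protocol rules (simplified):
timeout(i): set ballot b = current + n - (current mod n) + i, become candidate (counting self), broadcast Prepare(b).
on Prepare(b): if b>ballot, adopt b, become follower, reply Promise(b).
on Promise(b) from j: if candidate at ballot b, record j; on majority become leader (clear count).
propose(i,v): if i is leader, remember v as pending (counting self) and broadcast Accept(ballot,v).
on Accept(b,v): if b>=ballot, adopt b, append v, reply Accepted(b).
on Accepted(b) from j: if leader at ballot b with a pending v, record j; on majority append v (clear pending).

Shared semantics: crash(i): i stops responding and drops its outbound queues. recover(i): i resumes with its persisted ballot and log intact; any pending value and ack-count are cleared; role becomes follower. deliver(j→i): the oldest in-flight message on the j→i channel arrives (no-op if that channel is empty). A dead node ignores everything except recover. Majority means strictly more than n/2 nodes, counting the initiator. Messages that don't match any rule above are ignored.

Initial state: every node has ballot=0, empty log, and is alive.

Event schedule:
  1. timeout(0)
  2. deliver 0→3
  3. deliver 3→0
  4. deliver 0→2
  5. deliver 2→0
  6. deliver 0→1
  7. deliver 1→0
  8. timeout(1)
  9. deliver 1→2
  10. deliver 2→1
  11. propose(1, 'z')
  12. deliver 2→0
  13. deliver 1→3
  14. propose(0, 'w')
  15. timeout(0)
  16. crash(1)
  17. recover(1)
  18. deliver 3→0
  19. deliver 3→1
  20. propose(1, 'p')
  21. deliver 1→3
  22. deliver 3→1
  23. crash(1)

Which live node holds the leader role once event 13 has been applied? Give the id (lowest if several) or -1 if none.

[1] timeout(0) → N0(cand b4 [-])
[2] deliver 0→3 → N3(foll b4 [-])
[3] deliver 3→0 → ∅
[4] deliver 0→2 → N2(foll b4 [-])
[5] deliver 2→0 → N0(lead b4 [-])
[6] deliver 0→1 → N1(foll b4 [-])
[7] deliver 1→0 → ∅
[8] timeout(1) → N1(cand b9 [-])
[9] deliver 1→2 → N2(foll b9 [-])
[10] deliver 2→1 → ∅
[11] propose(1,'z') → ∅
[12] deliver 2→0 → ∅
[13] deliver 1→3 → N3(foll b9 [-])

0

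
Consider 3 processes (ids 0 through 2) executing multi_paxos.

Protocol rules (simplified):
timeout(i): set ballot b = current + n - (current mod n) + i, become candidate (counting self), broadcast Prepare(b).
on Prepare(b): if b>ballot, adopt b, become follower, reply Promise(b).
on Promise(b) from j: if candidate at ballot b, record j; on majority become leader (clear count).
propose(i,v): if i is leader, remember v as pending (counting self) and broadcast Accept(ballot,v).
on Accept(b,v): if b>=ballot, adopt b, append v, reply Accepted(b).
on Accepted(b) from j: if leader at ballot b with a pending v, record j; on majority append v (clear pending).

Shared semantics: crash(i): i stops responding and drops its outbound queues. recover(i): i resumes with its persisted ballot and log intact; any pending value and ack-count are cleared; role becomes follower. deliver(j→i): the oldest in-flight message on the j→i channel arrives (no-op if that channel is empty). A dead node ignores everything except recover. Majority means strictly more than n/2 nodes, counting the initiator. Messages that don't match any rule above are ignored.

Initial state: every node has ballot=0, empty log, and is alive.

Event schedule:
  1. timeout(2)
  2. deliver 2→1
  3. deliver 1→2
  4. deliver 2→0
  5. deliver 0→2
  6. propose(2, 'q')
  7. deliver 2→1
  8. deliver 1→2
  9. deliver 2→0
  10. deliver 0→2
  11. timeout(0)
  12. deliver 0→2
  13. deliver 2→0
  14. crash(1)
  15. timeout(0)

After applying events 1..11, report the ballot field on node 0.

step 1 timeout(2): 2={cand,b=5,log=-}
step 2 deliver 2→1: 1={foll,b=5,log=-}
step 3 deliver 1→2: 2={lead,b=5,log=-}
step 4 deliver 2→0: 0={foll,b=5,log=-}
step 5 deliver 0→2: —
step 6 propose(2,'q'): —
step 7 deliver 2→1: 1={foll,b=5,log=q}
step 8 deliver 1→2: 2={lead,b=5,log=q}
step 9 deliver 2→0: 0={foll,b=5,log=q}
step 10 deliver 0→2: —
step 11 timeout(0): 0={cand,b=6,log=q}

6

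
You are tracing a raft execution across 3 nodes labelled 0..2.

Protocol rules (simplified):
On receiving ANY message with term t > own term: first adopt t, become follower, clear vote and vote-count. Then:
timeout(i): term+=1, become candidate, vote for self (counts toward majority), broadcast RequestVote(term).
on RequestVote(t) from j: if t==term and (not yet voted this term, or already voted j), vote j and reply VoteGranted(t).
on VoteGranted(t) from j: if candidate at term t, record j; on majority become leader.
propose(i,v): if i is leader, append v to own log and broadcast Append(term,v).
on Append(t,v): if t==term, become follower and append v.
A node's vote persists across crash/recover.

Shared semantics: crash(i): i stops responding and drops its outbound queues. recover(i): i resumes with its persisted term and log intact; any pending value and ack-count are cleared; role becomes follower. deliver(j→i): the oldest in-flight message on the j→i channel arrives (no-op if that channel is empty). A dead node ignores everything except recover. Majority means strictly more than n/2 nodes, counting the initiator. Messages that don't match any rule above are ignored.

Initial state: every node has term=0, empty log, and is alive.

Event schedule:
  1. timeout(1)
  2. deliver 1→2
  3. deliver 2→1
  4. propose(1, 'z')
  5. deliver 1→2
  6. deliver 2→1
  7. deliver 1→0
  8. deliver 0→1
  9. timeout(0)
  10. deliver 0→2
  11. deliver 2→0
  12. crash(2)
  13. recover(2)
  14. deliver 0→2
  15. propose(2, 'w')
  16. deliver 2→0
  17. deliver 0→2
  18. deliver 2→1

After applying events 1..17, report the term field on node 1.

after 1 — timeout(1): n1:cand/t1/[-]
after 2 — deliver 1→2: n2:foll/t1/[-]
after 3 — deliver 2→1: n1:lead/t1/[-]
after 4 — propose(1,'z'): n1:lead/t1/[z]
after 5 — deliver 1→2: n2:foll/t1/[z]
after 6 — deliver 2→1: ·
after 7 — deliver 1→0: n0:foll/t1/[-]
after 8 — deliver 0→1: ·
after 9 — timeout(0): n0:cand/t2/[-]
after 10 — deliver 0→2: n2:foll/t2/[z]
after 11 — deliver 2→0: n0:lead/t2/[-]
after 12 — crash(2): n2:✗foll/t2/[z]
after 13 — recover(2): n2:foll/t2/[z]
after 14 — deliver 0→2: ·
after 15 — propose(2,'w'): ·
after 16 — deliver 2→0: ·
after 17 — deliver 0→2: ·

1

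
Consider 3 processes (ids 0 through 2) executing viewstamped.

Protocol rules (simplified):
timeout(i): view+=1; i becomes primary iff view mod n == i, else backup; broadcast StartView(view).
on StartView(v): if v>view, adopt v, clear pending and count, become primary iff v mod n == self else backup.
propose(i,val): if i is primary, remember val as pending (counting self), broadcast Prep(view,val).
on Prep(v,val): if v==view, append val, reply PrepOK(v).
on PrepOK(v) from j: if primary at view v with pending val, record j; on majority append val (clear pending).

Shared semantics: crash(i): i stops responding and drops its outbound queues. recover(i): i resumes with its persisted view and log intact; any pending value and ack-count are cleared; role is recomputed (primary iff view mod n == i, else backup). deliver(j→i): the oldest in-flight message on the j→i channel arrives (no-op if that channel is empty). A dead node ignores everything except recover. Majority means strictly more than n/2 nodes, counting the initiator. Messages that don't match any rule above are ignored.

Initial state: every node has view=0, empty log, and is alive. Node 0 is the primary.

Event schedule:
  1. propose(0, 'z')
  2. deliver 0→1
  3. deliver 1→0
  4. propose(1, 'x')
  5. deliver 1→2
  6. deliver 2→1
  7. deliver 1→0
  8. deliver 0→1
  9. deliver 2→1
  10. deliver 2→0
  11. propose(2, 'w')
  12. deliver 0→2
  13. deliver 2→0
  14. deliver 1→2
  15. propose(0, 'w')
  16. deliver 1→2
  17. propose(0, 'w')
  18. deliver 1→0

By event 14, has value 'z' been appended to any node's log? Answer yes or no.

yes

e1 propose(0,'z'): ·
e2 deliver 0→1: 1[back,v=0,z]
e3 deliver 1→0: 0[prim,v=0,z]
e4 propose(1,'x'): ·
e5 deliver 1→2: ·
e6 deliver 2→1: ·
e7 deliver 1→0: ·
e8 deliver 0→1: ·
e9 deliver 2→1: ·
e10 deliver 2→0: ·
e11 propose(2,'w'): ·
e12 deliver 0→2: 2[back,v=0,z]
e13 deliver 2→0: ·
e14 deliver 1→2: ·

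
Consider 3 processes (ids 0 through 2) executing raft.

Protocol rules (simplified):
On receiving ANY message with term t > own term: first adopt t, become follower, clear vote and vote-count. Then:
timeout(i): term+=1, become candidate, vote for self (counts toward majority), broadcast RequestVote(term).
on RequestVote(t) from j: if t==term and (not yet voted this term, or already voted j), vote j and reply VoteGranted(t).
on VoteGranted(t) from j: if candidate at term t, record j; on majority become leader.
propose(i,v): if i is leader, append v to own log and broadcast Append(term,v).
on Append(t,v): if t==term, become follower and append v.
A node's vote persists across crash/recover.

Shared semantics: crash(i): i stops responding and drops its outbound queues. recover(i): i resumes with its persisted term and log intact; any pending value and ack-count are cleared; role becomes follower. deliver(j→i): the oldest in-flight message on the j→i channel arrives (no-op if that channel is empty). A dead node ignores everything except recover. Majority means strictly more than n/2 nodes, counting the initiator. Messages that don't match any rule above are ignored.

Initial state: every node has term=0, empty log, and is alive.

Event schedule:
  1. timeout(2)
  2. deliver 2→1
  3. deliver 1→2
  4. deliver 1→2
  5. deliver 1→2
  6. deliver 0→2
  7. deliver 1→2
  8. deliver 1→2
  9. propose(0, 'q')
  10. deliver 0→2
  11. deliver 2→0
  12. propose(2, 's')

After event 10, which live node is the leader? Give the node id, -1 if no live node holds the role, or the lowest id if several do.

e1 timeout(2): 2[cand,t=1,-]
e2 deliver 2→1: 1[foll,t=1,-]
e3 deliver 1→2: 2[lead,t=1,-]
e4 deliver 1→2: ·
e5 deliver 1→2: ·
e6 deliver 0→2: ·
e7 deliver 1→2: ·
e8 deliver 1→2: ·
e9 propose(0,'q'): ·
e10 deliver 0→2: ·

2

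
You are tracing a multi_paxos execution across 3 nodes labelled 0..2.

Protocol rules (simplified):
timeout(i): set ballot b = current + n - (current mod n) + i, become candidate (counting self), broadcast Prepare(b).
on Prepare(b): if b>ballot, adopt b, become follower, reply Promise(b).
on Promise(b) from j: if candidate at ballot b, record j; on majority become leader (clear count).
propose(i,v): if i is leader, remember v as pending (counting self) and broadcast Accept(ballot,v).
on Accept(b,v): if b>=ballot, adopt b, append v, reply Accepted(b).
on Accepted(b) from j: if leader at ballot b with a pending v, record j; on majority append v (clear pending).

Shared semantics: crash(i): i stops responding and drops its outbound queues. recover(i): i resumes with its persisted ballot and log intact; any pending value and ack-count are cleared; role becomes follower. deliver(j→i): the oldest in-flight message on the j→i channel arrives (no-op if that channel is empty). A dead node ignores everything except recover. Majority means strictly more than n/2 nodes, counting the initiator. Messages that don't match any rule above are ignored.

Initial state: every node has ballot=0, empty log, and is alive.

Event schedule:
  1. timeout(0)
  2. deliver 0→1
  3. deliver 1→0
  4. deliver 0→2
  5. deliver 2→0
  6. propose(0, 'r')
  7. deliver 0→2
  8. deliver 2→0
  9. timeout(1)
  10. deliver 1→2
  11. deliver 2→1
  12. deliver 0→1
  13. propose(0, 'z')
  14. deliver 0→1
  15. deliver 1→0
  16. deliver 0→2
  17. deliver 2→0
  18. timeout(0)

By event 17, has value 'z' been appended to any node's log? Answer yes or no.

no

step 1 timeout(0): 0={cand,b=3,log=-}
step 2 deliver 0→1: 1={foll,b=3,log=-}
step 3 deliver 1→0: 0={lead,b=3,log=-}
step 4 deliver 0→2: 2={foll,b=3,log=-}
step 5 deliver 2→0: —
step 6 propose(0,'r'): —
step 7 deliver 0→2: 2={foll,b=3,log=r}
step 8 deliver 2→0: 0={lead,b=3,log=r}
step 9 timeout(1): 1={cand,b=7,log=-}
step 10 deliver 1→2: 2={foll,b=7,log=r}
step 11 deliver 2→1: 1={lead,b=7,log=-}
step 12 deliver 0→1: —
step 13 propose(0,'z'): —
step 14 deliver 0→1: —
step 15 deliver 1→0: 0={foll,b=7,log=r}
step 16 deliver 0→2: —
step 17 deliver 2→0: —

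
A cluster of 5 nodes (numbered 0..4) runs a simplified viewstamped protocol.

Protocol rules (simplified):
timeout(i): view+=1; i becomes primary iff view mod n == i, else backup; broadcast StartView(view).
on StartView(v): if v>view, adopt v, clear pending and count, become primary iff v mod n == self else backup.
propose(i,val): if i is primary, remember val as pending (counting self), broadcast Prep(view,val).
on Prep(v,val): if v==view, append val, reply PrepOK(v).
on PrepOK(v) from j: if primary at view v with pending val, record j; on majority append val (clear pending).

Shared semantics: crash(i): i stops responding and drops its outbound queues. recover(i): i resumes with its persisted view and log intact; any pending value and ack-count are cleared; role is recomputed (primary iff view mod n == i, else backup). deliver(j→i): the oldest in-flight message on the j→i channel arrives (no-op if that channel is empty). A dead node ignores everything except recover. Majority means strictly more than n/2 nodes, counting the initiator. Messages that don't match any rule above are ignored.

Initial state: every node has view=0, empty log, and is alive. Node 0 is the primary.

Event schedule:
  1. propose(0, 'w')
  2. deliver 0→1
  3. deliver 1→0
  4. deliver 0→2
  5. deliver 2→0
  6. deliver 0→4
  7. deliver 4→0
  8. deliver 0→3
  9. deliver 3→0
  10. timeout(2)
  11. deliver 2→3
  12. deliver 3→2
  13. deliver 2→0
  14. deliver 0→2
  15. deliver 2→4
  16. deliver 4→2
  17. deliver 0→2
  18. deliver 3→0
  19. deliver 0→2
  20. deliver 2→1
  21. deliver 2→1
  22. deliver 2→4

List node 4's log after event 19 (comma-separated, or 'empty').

e1 propose(0,'w'): ·
e2 deliver 0→1: 1[back,v=0,w]
e3 deliver 1→0: ·
e4 deliver 0→2: 2[back,v=0,w]
e5 deliver 2→0: 0[prim,v=0,w]
e6 deliver 0→4: 4[back,v=0,w]
e7 deliver 4→0: ·
e8 deliver 0→3: 3[back,v=0,w]
e9 deliver 3→0: ·
e10 timeout(2): 2[back,v=1,w]
e11 deliver 2→3: 3[back,v=1,w]
e12 deliver 3→2: ·
e13 deliver 2→0: 0[back,v=1,w]
e14 deliver 0→2: ·
e15 deliver 2→4: 4[back,v=1,w]
e16 deliver 4→2: ·
e17 deliver 0→2: ·
e18 deliver 3→0: ·
e19 deliver 0→2: ·

w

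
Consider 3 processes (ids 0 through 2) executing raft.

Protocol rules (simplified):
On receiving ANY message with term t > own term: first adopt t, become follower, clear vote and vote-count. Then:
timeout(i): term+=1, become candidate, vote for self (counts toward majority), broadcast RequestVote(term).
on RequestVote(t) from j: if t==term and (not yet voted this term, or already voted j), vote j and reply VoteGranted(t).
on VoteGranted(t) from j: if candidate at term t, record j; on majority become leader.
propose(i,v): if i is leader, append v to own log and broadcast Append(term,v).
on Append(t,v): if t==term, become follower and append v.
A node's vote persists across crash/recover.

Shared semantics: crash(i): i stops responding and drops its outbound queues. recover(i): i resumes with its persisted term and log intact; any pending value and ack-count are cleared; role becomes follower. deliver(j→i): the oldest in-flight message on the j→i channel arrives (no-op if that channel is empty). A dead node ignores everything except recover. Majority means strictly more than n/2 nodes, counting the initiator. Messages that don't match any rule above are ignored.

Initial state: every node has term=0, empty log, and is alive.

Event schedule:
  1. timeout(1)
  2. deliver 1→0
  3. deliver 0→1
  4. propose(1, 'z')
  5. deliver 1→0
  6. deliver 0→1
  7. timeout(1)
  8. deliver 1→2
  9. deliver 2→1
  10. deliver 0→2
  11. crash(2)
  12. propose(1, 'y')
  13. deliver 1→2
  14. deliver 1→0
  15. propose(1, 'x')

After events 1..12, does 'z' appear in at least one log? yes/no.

yes

[1] timeout(1) → N1(cand t1 [-])
[2] deliver 1→0 → N0(foll t1 [-])
[3] deliver 0→1 → N1(lead t1 [-])
[4] propose(1,'z') → N1(lead t1 [z])
[5] deliver 1→0 → N0(foll t1 [z])
[6] deliver 0→1 → ∅
[7] timeout(1) → N1(cand t2 [z])
[8] deliver 1→2 → N2(foll t1 [-])
[9] deliver 2→1 → ∅
[10] deliver 0→2 → ∅
[11] crash(2) → N2(✗foll t1 [-])
[12] propose(1,'y') → ∅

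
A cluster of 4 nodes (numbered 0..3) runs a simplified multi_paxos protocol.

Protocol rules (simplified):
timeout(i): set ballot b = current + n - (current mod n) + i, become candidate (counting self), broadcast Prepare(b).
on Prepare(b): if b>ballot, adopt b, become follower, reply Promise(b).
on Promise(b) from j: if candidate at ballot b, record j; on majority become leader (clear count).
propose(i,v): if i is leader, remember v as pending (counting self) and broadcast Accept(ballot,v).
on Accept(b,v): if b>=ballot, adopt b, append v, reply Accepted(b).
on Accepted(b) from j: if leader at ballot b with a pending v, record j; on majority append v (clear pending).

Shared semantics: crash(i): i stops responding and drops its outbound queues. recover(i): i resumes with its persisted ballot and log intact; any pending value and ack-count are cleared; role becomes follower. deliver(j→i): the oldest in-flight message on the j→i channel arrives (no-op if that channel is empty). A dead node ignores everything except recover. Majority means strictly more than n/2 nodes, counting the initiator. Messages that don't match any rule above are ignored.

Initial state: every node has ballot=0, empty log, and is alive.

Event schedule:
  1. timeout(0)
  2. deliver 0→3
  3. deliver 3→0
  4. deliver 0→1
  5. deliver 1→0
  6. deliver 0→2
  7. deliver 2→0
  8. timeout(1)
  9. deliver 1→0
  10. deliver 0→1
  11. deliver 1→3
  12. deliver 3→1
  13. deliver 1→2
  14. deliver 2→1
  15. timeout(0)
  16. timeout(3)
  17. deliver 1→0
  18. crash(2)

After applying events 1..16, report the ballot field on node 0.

12

[1] timeout(0) → N0(cand b4 [-])
[2] deliver 0→3 → N3(foll b4 [-])
[3] deliver 3→0 → ∅
[4] deliver 0→1 → N1(foll b4 [-])
[5] deliver 1→0 → N0(lead b4 [-])
[6] deliver 0→2 → N2(foll b4 [-])
[7] deliver 2→0 → ∅
[8] timeout(1) → N1(cand b9 [-])
[9] deliver 1→0 → N0(foll b9 [-])
[10] deliver 0→1 → ∅
[11] deliver 1→3 → N3(foll b9 [-])
[12] deliver 3→1 → N1(lead b9 [-])
[13] deliver 1→2 → N2(foll b9 [-])
[14] deliver 2→1 → ∅
[15] timeout(0) → N0(cand b12 [-])
[16] timeout(3) → N3(cand b15 [-])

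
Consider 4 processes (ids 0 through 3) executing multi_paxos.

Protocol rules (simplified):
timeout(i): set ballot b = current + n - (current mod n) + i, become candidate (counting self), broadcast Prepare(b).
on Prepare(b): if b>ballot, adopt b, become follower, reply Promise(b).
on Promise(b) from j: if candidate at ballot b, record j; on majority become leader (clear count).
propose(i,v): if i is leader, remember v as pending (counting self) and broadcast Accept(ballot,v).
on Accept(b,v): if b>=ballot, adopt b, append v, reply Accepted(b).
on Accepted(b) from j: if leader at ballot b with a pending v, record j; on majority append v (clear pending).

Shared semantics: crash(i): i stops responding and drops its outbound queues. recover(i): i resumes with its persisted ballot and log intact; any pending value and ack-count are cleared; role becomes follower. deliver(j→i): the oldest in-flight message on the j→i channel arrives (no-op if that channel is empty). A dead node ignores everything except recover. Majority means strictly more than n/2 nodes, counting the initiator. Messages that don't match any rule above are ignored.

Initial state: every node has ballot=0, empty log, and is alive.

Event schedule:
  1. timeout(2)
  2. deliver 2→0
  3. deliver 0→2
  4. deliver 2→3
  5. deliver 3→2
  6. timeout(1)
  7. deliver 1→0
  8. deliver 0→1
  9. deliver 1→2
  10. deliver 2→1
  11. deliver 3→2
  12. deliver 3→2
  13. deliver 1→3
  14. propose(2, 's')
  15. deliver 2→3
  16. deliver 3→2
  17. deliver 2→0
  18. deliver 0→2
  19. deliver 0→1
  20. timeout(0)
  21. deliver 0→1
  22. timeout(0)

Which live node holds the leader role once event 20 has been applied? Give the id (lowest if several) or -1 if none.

after 1 — timeout(2): n2:cand/b6/[-]
after 2 — deliver 2→0: n0:foll/b6/[-]
after 3 — deliver 0→2: ·
after 4 — deliver 2→3: n3:foll/b6/[-]
after 5 — deliver 3→2: n2:lead/b6/[-]
after 6 — timeout(1): n1:cand/b5/[-]
after 7 — deliver 1→0: ·
after 8 — deliver 0→1: ·
after 9 — deliver 1→2: ·
after 10 — deliver 2→1: n1:foll/b6/[-]
after 11 — deliver 3→2: ·
after 12 — deliver 3→2: ·
after 13 — deliver 1→3: ·
after 14 — propose(2,'s'): ·
after 15 — deliver 2→3: n3:foll/b6/[s]
after 16 — deliver 3→2: ·
after 17 — deliver 2→0: n0:foll/b6/[s]
after 18 — deliver 0→2: n2:lead/b6/[s]
after 19 — deliver 0→1: ·
after 20 — timeout(0): n0:cand/b8/[s]

2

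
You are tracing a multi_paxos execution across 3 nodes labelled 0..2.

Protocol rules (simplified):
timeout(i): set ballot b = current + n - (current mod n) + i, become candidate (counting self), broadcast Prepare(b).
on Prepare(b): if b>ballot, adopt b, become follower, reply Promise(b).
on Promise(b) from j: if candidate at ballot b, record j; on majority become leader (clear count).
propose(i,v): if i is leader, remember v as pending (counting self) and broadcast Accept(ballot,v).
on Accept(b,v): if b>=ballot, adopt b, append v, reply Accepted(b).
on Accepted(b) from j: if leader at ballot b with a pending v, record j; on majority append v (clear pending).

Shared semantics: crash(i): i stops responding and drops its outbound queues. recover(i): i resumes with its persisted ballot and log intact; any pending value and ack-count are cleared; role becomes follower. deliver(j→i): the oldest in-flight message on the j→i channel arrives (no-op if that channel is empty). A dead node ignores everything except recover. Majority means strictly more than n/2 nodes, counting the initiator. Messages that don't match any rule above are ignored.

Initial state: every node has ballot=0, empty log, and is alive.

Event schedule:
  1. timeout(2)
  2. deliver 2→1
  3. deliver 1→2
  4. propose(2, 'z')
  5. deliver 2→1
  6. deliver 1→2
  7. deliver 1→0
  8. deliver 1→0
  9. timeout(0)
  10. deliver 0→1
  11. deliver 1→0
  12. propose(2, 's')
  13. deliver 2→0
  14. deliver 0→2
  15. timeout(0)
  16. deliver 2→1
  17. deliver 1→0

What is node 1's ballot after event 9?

1. timeout(2):  <2:cand b5 ->
2. deliver 2→1:  <1:foll b5 ->
3. deliver 1→2:  <2:lead b5 ->
4. propose(2,'z'):  nop
5. deliver 2→1:  <1:foll b5 z>
6. deliver 1→2:  <2:lead b5 z>
7. deliver 1→0:  nop
8. deliver 1→0:  nop
9. timeout(0):  <0:cand b3 ->

5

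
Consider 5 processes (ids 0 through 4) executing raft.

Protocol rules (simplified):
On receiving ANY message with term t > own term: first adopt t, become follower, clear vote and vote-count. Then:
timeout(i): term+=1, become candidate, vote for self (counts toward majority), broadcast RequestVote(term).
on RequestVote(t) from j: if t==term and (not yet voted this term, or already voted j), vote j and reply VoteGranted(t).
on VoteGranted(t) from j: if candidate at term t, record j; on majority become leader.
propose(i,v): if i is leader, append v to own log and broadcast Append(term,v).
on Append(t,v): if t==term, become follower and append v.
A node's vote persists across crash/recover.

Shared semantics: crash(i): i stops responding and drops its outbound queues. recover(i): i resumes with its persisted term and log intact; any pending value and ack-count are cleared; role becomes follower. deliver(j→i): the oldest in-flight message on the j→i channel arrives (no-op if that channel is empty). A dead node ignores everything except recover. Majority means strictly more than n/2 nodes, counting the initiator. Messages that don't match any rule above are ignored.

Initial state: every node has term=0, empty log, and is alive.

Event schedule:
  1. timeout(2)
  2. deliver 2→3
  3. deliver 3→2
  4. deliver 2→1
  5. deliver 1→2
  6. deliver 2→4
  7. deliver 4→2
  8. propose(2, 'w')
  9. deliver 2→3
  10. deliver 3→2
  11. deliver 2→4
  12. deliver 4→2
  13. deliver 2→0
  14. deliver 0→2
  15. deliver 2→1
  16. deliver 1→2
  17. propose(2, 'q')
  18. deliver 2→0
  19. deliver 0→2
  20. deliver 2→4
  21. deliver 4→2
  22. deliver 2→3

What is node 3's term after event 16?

1

after 1 — timeout(2): n2:cand/t1/[-]
after 2 — deliver 2→3: n3:foll/t1/[-]
after 3 — deliver 3→2: ·
after 4 — deliver 2→1: n1:foll/t1/[-]
after 5 — deliver 1→2: n2:lead/t1/[-]
after 6 — deliver 2→4: n4:foll/t1/[-]
after 7 — deliver 4→2: ·
after 8 — propose(2,'w'): n2:lead/t1/[w]
after 9 — deliver 2→3: n3:foll/t1/[w]
after 10 — deliver 3→2: ·
after 11 — deliver 2→4: n4:foll/t1/[w]
after 12 — deliver 4→2: ·
after 13 — deliver 2→0: n0:foll/t1/[-]
after 14 — deliver 0→2: ·
after 15 — deliver 2→1: n1:foll/t1/[w]
after 16 — deliver 1→2: ·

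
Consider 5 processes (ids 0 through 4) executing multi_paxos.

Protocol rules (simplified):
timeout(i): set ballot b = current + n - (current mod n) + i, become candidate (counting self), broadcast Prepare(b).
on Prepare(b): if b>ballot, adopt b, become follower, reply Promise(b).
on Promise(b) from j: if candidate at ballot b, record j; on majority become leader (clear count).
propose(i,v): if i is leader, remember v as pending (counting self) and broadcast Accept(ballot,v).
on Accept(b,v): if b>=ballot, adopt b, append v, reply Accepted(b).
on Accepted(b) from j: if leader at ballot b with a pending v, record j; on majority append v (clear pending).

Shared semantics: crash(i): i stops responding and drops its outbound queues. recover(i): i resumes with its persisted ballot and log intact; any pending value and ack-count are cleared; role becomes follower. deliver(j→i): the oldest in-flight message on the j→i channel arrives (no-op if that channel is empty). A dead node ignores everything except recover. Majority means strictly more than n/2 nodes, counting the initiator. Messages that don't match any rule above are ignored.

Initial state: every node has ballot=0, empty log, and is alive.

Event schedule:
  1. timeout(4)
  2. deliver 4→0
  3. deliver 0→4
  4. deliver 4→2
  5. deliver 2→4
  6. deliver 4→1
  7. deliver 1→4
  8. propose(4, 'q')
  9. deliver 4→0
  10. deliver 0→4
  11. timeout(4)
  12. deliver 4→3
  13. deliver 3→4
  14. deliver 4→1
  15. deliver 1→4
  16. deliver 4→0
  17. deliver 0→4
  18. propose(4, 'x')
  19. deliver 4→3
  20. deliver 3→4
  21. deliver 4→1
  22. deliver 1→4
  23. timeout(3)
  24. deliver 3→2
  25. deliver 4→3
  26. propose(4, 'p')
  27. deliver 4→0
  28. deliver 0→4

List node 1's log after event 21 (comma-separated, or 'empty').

1. timeout(4):  <4:cand b9 ->
2. deliver 4→0:  <0:foll b9 ->
3. deliver 0→4:  nop
4. deliver 4→2:  <2:foll b9 ->
5. deliver 2→4:  <4:lead b9 ->
6. deliver 4→1:  <1:foll b9 ->
7. deliver 1→4:  nop
8. propose(4,'q'):  nop
9. deliver 4→0:  <0:foll b9 q>
10. deliver 0→4:  nop
11. timeout(4):  <4:cand b14 ->
12. deliver 4→3:  <3:foll b9 ->
13. deliver 3→4:  nop
14. deliver 4→1:  <1:foll b9 q>
15. deliver 1→4:  nop
16. deliver 4→0:  <0:foll b14 q>
17. deliver 0→4:  nop
18. propose(4,'x'):  nop
19. deliver 4→3:  <3:foll b9 q>
20. deliver 3→4:  nop
21. deliver 4→1:  <1:foll b14 q>

q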